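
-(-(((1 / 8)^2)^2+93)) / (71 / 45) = 17141805 / 290816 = 58.94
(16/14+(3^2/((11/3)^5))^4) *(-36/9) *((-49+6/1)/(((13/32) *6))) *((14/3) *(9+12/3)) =29622528658267542029875840/6054749954393040082809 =4892.44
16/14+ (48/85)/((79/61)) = 74216/47005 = 1.58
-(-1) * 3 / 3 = 1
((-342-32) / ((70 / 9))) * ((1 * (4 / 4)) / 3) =-561 / 35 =-16.03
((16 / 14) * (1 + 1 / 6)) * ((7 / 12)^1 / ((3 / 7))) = 49 / 27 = 1.81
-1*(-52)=52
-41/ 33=-1.24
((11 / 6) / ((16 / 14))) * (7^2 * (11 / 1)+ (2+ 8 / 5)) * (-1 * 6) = -208901 / 40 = -5222.52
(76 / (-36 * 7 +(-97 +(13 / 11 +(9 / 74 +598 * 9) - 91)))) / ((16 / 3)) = 7733 / 2682566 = 0.00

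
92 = 92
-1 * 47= -47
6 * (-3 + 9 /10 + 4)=57 /5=11.40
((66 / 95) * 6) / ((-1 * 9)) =-44 / 95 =-0.46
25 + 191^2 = 36506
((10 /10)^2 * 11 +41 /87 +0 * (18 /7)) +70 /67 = 72956 /5829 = 12.52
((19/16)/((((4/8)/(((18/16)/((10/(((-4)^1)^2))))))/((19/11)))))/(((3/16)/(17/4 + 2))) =5415/22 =246.14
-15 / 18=-5 / 6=-0.83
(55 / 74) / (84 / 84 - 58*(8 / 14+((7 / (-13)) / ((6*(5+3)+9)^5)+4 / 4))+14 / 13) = -3011468745285 / 360876844816582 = -0.01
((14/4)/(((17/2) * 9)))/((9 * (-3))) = -7/4131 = -0.00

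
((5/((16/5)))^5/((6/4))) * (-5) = -48828125/1572864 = -31.04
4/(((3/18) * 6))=4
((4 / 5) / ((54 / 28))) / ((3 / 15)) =56 / 27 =2.07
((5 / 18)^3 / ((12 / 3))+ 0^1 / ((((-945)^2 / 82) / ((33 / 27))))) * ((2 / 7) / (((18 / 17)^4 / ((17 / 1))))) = 177482125 / 8571080448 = 0.02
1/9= 0.11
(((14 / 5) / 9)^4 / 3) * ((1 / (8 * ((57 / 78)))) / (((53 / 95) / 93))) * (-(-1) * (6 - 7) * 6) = -7740824 / 14488875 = -0.53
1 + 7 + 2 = 10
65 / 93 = 0.70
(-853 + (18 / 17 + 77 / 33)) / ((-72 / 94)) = 1018255 / 918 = 1109.21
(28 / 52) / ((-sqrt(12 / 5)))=-7 * sqrt(15) / 78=-0.35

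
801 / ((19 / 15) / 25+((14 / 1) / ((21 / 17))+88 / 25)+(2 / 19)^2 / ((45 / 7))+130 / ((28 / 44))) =2277142875 / 623133859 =3.65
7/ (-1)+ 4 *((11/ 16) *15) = 137/ 4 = 34.25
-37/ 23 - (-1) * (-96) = -2245/ 23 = -97.61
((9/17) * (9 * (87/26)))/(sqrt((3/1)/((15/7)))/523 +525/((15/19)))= 915590459925/38189230010308 - 3685581 * sqrt(35)/267324610072156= 0.02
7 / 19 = 0.37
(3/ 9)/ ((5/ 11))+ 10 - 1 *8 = 41/ 15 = 2.73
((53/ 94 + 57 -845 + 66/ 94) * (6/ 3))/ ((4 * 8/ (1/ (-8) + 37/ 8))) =-665577/ 3008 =-221.27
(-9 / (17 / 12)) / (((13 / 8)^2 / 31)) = -214272 / 2873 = -74.58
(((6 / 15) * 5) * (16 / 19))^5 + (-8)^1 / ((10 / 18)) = -10506968 / 12380495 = -0.85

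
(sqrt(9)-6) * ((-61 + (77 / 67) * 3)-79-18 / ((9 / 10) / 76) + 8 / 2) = 332163 / 67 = 4957.66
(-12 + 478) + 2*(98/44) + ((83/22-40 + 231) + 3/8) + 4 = 58925/88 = 669.60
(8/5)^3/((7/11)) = 5632/875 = 6.44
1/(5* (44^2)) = 1/9680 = 0.00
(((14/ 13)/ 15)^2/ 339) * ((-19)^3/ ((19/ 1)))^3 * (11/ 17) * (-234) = 202861838872/ 1872975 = 108309.96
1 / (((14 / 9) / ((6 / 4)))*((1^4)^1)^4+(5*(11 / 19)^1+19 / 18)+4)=1026 / 9221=0.11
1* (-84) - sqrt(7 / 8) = -84 - sqrt(14) / 4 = -84.94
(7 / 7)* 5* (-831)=-4155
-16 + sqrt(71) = -7.57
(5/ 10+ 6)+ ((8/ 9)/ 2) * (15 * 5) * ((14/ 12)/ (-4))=-3.22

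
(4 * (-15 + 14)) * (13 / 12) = -4.33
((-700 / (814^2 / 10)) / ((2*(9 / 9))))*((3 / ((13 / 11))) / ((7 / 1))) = -375 / 195767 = -0.00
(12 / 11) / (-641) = -12 / 7051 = -0.00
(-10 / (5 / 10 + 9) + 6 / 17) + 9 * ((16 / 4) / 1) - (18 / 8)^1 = 42701 / 1292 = 33.05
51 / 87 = 17 / 29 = 0.59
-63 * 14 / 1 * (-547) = 482454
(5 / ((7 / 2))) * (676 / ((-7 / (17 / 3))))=-114920 / 147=-781.77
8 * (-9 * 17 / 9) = -136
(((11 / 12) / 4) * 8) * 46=253 / 3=84.33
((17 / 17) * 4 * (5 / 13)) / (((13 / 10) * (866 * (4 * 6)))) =25 / 439062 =0.00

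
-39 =-39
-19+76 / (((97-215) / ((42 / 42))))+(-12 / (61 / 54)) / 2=-89815 / 3599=-24.96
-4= -4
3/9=1/3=0.33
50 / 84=25 / 42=0.60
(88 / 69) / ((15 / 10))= 176 / 207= 0.85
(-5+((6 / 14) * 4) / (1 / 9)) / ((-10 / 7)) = -73 / 10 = -7.30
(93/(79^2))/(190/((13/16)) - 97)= 403/3700913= 0.00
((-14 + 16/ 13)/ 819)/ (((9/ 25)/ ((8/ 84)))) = -8300/ 2012283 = -0.00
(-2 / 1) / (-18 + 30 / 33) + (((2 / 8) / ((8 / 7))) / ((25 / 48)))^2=34477 / 117500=0.29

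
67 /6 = 11.17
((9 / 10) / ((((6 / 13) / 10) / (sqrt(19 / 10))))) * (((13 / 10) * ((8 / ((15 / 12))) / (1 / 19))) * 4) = 154128 * sqrt(190) / 125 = 16996.06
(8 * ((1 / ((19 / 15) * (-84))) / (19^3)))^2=100 / 832194589009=0.00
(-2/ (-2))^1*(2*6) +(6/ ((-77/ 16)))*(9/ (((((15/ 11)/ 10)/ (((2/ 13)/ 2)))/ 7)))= -420/ 13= -32.31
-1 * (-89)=89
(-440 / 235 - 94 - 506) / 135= -28288 / 6345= -4.46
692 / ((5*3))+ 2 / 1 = 722 / 15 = 48.13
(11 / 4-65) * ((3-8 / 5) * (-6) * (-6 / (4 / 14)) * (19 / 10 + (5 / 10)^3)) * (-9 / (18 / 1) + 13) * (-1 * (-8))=-8894529 / 4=-2223632.25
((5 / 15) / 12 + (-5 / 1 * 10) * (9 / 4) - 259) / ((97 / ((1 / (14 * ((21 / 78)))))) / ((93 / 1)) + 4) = -125333 / 2676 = -46.84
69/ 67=1.03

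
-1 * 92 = -92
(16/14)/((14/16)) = 64/49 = 1.31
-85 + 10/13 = -1095/13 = -84.23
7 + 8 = 15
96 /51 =32 /17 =1.88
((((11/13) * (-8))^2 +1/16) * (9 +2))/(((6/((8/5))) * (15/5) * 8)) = 1364803/243360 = 5.61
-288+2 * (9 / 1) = -270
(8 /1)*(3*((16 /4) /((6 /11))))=176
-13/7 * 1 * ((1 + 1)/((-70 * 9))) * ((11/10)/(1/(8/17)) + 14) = 16042/187425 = 0.09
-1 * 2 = -2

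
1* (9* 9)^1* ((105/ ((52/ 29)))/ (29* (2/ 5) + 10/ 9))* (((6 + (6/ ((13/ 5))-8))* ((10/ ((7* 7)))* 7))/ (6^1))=2642625/ 96668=27.34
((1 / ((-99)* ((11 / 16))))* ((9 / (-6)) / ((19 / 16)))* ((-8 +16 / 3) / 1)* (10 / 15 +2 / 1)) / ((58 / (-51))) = 69632 / 600039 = 0.12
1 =1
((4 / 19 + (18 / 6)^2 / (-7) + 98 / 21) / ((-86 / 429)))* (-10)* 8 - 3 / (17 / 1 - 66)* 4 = 57387124 / 40033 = 1433.50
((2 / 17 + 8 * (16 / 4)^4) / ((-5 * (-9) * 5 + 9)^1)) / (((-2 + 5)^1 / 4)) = 23212 / 1989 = 11.67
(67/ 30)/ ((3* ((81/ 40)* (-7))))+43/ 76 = 199061/ 387828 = 0.51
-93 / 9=-31 / 3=-10.33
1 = 1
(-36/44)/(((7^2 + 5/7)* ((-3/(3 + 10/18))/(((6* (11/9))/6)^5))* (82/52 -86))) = -0.00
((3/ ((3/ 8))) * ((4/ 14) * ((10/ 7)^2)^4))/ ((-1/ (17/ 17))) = -1600000000/ 40353607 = -39.65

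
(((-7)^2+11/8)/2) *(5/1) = 2015/16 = 125.94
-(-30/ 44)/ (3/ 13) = 65/ 22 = 2.95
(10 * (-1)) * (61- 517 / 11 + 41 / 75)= -2182 / 15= -145.47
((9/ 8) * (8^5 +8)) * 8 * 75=22123800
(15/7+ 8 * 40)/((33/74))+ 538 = 1260.38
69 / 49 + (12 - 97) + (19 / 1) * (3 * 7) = 15455 / 49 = 315.41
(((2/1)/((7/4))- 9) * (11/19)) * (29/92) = -1.43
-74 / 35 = -2.11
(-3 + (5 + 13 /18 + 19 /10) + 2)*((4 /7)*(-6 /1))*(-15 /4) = 85.14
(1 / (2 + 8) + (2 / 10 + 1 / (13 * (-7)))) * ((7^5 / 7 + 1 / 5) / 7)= 1578789 / 15925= 99.14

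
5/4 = 1.25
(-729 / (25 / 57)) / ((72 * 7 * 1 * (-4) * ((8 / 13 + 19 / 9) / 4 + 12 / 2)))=540189 / 4377800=0.12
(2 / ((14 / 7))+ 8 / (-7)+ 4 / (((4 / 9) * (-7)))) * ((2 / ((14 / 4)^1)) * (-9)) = 360 / 49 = 7.35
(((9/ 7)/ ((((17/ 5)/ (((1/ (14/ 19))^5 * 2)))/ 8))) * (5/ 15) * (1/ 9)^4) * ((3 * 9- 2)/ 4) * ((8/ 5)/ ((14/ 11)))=680927225/ 61237010394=0.01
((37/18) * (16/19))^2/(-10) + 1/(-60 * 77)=-13502611/45031140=-0.30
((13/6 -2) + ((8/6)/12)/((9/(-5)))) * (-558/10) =-527/90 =-5.86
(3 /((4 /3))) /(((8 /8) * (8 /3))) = 27 /32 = 0.84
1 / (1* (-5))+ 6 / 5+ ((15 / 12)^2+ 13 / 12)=175 / 48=3.65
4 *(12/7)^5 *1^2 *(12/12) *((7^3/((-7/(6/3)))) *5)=-29018.31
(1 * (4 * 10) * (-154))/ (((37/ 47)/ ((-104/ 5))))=6022016/ 37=162757.19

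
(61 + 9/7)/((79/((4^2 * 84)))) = 83712/79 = 1059.65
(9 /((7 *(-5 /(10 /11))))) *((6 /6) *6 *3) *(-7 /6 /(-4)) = -1.23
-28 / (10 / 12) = -168 / 5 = -33.60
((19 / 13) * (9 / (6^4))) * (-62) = -589 / 936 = -0.63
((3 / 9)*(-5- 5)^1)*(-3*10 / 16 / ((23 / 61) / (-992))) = -378200 / 23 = -16443.48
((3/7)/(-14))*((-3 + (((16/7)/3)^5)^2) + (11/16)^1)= 599563410149021/8718017791273056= 0.07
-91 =-91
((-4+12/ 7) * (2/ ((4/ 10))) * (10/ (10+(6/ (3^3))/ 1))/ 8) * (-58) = 13050/ 161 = 81.06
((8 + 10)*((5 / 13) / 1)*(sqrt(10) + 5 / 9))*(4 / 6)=100 / 39 + 60*sqrt(10) / 13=17.16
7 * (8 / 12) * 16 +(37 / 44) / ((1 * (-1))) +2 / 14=68347 / 924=73.97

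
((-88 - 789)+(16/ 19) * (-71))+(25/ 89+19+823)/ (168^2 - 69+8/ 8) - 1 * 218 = -54980176547/ 47611796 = -1154.76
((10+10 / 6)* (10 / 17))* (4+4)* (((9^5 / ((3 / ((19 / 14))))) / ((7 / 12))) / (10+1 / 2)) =199454400 / 833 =239441.06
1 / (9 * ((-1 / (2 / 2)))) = -1 / 9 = -0.11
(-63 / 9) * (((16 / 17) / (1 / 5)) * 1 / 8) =-70 / 17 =-4.12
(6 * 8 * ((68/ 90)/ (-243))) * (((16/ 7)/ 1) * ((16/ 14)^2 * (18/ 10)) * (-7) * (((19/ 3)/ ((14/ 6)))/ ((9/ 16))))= 27.09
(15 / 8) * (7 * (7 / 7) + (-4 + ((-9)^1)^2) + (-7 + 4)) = 151.88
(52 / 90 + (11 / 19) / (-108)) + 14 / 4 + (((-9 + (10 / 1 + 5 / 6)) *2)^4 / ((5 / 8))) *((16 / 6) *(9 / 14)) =35899393 / 71820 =499.85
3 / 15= 1 / 5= 0.20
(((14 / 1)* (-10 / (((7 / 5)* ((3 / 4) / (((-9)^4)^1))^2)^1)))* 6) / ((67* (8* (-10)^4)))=-8566.51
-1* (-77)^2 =-5929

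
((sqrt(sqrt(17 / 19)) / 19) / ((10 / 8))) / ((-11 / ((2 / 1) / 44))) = -2*17^(1 / 4)*19^(3 / 4) / 218405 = -0.00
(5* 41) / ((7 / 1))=205 / 7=29.29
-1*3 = -3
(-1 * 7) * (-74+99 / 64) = 32459 / 64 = 507.17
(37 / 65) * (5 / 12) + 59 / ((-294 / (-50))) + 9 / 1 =49103 / 2548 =19.27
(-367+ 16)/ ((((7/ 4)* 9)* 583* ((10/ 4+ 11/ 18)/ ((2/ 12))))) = -117/ 57134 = -0.00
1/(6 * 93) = 1/558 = 0.00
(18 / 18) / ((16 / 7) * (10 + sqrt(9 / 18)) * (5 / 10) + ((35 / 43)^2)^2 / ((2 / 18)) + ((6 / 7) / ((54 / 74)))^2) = 3085667940829956542109 / 51591422448866428041673 -105213578933278700892 * sqrt(2) / 51591422448866428041673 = 0.06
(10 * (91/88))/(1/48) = 5460/11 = 496.36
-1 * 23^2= -529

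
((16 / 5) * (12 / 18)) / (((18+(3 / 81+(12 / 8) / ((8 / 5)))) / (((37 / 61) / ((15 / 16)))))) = 909312 / 12500425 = 0.07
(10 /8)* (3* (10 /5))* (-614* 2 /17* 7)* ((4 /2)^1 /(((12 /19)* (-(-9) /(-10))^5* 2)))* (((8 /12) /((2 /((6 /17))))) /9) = 20415500000 /153586449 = 132.93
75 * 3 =225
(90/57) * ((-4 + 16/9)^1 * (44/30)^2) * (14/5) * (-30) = 108416/171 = 634.01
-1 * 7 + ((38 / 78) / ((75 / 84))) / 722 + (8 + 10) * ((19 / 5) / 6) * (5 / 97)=-11521192 / 1796925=-6.41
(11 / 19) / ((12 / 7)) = 77 / 228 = 0.34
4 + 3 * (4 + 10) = 46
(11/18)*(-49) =-539/18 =-29.94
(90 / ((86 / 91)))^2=9069.24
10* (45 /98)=225 /49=4.59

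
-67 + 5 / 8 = -531 / 8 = -66.38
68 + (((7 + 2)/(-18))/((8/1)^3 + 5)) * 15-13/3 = 197449/3102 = 63.65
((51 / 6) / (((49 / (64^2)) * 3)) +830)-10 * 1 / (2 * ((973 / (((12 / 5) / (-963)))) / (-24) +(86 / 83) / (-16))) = 6775805423458 / 6351266271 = 1066.84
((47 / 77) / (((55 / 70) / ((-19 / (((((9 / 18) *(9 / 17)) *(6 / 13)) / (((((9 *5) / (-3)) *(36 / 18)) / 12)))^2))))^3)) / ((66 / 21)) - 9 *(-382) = -201291965981972570516885363 / 998311314783024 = -201632459735.99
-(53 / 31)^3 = -148877 / 29791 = -5.00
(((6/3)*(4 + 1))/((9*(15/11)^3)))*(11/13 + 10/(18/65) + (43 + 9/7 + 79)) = 349358218/4975425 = 70.22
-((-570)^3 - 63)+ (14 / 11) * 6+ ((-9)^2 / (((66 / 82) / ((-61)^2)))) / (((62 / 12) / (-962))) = 39375120603 / 341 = 115469561.89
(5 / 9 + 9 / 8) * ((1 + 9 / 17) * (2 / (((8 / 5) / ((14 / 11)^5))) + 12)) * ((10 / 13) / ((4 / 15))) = 16280575 / 135762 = 119.92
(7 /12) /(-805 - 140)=-1 /1620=-0.00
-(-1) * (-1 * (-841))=841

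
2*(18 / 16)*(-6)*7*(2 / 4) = -189 / 4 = -47.25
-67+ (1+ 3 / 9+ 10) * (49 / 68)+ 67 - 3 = 31 / 6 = 5.17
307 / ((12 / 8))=614 / 3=204.67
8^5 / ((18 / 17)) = 278528 / 9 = 30947.56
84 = 84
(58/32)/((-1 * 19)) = -29/304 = -0.10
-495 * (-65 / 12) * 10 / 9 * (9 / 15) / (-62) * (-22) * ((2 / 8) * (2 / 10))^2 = 1573 / 992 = 1.59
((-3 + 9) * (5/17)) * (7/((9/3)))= 70/17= 4.12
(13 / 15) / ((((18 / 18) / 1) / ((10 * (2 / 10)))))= 26 / 15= 1.73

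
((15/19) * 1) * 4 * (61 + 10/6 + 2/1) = 3880/19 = 204.21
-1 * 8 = -8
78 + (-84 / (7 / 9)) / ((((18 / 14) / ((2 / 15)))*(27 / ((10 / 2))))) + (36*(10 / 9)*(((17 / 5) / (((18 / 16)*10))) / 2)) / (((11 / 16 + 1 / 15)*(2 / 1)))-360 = -1368686 / 4887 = -280.07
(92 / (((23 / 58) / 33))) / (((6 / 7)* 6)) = 4466 / 3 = 1488.67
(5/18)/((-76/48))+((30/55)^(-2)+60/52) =38587/8892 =4.34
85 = 85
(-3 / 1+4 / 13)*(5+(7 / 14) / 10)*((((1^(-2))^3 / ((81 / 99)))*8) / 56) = -1111 / 468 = -2.37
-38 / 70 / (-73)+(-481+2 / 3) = -3681698 / 7665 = -480.33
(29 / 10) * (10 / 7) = 29 / 7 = 4.14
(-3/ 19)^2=9/ 361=0.02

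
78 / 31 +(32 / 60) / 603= 705758 / 280395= 2.52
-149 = -149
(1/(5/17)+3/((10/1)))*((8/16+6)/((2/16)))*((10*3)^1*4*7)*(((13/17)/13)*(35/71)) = 5656560/1207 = 4686.46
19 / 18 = 1.06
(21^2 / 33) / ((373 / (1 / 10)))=147 / 41030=0.00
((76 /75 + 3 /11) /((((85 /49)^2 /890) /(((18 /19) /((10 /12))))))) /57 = 5441376696 /717261875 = 7.59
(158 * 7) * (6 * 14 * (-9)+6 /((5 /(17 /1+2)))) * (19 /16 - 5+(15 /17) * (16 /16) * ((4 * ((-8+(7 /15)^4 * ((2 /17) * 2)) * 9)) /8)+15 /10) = 19939504007969 /722500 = 27597929.42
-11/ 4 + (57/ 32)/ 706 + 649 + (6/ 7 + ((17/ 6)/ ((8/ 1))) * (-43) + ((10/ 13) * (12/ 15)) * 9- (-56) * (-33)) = -7466398987/ 6167616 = -1210.58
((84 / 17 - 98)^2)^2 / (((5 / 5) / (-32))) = -200436077445632 / 83521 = -2399828515.53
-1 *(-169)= 169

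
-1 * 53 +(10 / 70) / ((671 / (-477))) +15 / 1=-178963 / 4697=-38.10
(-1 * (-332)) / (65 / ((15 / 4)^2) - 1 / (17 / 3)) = 253980 / 3401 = 74.68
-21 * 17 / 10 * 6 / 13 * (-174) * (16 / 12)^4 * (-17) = -30037504 / 195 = -154038.48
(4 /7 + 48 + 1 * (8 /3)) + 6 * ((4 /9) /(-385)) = 19724 /385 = 51.23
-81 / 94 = -0.86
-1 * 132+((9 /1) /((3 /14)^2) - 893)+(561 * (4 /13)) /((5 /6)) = -40421 /65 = -621.86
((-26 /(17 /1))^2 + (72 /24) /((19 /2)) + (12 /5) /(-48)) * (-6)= -858207 /54910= -15.63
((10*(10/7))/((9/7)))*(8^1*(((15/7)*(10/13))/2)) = 20000/273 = 73.26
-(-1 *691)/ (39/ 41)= 28331/ 39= 726.44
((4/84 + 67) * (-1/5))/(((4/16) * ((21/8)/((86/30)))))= -58.58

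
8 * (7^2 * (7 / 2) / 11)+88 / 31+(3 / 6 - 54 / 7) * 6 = 201177 / 2387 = 84.28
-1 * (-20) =20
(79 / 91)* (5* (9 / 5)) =711 / 91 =7.81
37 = 37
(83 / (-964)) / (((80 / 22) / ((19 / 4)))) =-17347 / 154240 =-0.11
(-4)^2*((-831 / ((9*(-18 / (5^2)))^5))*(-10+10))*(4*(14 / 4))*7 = 0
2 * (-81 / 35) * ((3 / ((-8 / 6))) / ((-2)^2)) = 2.60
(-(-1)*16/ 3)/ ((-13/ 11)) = -176/ 39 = -4.51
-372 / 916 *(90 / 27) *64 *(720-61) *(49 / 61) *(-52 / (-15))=-6662795776 / 41907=-158990.04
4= 4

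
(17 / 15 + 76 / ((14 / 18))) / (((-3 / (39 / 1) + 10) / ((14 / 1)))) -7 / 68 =18336527 / 131580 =139.36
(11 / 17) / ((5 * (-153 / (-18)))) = 22 / 1445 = 0.02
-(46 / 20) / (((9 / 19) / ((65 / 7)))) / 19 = -299 / 126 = -2.37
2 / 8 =0.25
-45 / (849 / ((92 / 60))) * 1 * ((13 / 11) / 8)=-299 / 24904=-0.01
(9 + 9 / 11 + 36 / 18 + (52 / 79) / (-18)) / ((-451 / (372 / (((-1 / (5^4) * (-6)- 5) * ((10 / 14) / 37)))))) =369912088000 / 3667186083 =100.87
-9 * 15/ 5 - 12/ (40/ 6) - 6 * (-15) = 306/ 5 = 61.20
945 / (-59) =-945 / 59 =-16.02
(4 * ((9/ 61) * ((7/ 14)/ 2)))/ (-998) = -9/ 60878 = -0.00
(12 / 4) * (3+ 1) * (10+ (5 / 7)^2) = 6180 / 49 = 126.12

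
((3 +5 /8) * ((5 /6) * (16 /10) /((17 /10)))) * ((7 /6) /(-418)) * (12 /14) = -145 /21318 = -0.01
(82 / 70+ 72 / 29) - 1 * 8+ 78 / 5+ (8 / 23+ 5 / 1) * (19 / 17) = 6838448 / 396865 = 17.23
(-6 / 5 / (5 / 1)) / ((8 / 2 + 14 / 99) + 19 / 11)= -594 / 14525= -0.04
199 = 199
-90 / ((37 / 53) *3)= -1590 / 37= -42.97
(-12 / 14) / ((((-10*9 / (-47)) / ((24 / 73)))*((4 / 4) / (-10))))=752 / 511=1.47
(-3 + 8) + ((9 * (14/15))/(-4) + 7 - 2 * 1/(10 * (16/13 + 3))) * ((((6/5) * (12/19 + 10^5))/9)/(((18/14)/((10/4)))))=17749667473/141075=125817.24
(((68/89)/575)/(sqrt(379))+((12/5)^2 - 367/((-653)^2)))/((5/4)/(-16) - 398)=-3929198144/271590552325 - 4352 * sqrt(379)/494134695025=-0.01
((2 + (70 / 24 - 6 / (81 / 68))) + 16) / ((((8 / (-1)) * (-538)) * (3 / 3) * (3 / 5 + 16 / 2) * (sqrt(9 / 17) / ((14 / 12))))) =60025 * sqrt(17) / 359779968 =0.00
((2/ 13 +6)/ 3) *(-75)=-2000/ 13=-153.85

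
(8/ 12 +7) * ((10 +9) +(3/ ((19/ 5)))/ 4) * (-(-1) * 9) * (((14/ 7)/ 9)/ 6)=49.06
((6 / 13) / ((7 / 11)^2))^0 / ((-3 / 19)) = -19 / 3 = -6.33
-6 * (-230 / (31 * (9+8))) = 1380 / 527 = 2.62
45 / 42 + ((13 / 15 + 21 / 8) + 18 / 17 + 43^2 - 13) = 26298361 / 14280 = 1841.62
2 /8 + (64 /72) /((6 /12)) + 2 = 145 /36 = 4.03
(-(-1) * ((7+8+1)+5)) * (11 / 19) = 12.16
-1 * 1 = -1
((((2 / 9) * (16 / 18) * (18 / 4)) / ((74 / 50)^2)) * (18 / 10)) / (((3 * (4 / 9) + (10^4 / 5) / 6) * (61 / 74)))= 1500 / 566507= 0.00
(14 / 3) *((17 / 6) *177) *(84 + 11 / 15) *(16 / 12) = 35694764 / 135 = 264405.66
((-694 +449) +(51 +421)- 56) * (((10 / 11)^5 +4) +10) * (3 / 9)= 833.39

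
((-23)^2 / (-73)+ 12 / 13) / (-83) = 6001 / 78767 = 0.08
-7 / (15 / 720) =-336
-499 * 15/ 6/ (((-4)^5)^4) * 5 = -12475/ 2199023255552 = -0.00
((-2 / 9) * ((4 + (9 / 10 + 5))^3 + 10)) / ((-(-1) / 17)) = -16665083 / 4500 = -3703.35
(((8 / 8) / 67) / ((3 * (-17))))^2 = 1 / 11675889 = 0.00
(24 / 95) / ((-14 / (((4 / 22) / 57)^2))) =-0.00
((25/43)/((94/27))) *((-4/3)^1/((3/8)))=-1200/2021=-0.59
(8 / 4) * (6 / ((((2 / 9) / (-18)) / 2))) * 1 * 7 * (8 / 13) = -108864 / 13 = -8374.15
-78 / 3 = -26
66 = 66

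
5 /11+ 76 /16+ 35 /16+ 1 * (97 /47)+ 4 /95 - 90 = -63261707 /785840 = -80.50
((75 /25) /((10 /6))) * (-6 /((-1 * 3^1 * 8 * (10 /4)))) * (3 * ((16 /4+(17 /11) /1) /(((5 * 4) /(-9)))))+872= 9577177 /11000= 870.65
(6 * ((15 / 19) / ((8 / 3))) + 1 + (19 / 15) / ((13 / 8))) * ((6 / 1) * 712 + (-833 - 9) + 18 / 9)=1159334 / 95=12203.52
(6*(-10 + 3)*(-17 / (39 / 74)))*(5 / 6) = 44030 / 39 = 1128.97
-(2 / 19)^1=-2 / 19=-0.11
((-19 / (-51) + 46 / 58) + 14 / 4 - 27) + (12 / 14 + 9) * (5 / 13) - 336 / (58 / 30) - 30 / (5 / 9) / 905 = -1616166053 / 8400210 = -192.40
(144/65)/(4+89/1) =48/2015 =0.02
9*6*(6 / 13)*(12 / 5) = 3888 / 65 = 59.82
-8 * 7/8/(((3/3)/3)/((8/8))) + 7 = -14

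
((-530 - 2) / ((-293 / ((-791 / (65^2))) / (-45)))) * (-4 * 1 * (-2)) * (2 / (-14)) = -17.48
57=57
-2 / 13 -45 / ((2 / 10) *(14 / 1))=-2953 / 182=-16.23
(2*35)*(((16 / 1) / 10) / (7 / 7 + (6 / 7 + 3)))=392 / 17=23.06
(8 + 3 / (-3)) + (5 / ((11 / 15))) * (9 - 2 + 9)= 1277 / 11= 116.09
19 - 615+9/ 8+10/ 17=-80823/ 136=-594.29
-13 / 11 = -1.18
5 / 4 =1.25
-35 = -35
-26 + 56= 30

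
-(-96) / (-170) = -48 / 85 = -0.56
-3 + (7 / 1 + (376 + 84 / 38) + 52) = 8250 / 19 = 434.21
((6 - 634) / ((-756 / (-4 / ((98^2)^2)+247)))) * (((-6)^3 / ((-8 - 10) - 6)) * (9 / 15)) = 894212871759 / 807072140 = 1107.97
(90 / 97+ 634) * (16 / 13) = 985408 / 1261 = 781.45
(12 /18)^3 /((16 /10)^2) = 25 /216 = 0.12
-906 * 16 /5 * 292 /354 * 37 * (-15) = 78307392 /59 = 1327243.93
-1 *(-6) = 6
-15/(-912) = 5/304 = 0.02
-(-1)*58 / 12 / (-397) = -29 / 2382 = -0.01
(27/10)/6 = 9/20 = 0.45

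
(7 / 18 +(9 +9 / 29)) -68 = -58.30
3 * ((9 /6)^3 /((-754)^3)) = -0.00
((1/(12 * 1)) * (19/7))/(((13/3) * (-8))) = -19/2912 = -0.01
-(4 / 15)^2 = -16 / 225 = -0.07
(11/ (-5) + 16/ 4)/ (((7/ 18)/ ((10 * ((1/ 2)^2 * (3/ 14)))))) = 243/ 98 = 2.48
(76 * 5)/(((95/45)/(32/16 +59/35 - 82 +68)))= -12996/7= -1856.57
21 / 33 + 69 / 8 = 815 / 88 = 9.26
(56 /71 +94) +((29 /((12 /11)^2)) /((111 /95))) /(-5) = 102838679 /1134864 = 90.62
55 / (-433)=-55 / 433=-0.13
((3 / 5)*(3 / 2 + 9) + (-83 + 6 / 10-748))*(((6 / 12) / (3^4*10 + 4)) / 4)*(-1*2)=8241 / 32560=0.25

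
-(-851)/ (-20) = -851/ 20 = -42.55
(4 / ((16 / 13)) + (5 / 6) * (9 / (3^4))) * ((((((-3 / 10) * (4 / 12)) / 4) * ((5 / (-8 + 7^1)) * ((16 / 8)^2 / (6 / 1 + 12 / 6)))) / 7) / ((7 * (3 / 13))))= 4693 / 254016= 0.02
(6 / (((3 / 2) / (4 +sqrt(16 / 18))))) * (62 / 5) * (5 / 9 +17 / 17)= 6944 * sqrt(2) / 135 +13888 / 45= 381.37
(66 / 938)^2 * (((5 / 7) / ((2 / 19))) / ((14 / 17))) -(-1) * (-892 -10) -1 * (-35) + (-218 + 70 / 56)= -11680314270 / 10778089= -1083.71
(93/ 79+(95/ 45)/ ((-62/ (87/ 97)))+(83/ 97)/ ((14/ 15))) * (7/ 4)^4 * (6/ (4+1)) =23.22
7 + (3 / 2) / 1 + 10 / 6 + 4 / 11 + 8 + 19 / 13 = 19.99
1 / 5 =0.20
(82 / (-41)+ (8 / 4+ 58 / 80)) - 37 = -1451 / 40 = -36.28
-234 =-234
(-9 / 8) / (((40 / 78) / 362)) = -63531 / 80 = -794.14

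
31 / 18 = 1.72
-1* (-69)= 69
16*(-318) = -5088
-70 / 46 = -35 / 23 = -1.52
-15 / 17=-0.88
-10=-10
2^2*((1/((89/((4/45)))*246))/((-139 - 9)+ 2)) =-4/35960895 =-0.00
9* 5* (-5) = -225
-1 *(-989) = 989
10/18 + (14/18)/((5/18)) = 151/45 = 3.36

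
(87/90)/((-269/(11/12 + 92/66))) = -1769/213048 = -0.01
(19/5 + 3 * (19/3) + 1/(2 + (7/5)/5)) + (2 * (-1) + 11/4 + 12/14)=198269/7980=24.85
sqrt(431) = 20.76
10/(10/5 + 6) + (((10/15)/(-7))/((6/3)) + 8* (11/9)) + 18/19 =57109/4788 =11.93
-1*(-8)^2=-64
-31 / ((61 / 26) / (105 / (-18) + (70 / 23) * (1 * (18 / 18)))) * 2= 310310 / 4209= 73.73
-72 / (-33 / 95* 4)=570 / 11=51.82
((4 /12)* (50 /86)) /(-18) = -0.01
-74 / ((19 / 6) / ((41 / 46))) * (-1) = 9102 / 437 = 20.83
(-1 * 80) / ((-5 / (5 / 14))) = 40 / 7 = 5.71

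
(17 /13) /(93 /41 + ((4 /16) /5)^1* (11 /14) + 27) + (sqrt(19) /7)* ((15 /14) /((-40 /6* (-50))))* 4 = 9* sqrt(19) /4900 + 195160 /4373863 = 0.05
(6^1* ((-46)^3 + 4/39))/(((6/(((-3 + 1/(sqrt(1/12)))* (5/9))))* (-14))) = -1355750/117 + 2711500* sqrt(3)/351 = 1792.61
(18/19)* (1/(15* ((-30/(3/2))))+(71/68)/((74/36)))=0.48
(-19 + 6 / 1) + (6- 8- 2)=-17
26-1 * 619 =-593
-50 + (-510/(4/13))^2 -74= 10988729/4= 2747182.25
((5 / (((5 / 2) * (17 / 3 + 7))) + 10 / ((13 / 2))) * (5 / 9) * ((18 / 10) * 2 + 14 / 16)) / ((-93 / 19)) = -75001 / 87048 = -0.86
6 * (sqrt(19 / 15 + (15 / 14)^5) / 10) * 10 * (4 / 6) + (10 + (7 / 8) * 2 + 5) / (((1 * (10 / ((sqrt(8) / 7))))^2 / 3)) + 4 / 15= 2563 / 7350 + sqrt(4537949010) / 10290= 6.90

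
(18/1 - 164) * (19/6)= -1387/3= -462.33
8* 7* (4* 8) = 1792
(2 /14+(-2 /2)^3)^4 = 1296 /2401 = 0.54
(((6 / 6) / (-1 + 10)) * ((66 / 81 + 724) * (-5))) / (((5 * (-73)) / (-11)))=-12.14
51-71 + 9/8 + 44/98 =-7223/392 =-18.43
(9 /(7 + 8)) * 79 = 47.40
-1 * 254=-254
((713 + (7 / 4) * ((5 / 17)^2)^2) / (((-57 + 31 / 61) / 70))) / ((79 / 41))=-20851385581845 / 45474511828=-458.53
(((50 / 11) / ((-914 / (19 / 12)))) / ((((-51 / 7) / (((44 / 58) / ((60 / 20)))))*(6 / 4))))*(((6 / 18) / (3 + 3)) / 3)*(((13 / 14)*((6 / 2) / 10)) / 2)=1235 / 2627910864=0.00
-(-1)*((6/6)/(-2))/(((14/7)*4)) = -1/16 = -0.06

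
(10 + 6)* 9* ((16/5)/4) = 576/5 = 115.20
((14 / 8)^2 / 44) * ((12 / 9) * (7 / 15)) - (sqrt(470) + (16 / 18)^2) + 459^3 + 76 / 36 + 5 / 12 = 6892959958067 / 71280 - sqrt(470) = 96702559.10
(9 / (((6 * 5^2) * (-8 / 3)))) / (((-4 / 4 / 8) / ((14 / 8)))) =63 / 200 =0.32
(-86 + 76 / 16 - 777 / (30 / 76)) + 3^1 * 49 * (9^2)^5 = 10251146097947 / 20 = 512557304897.35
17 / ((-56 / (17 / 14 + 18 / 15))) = -2873 / 3920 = -0.73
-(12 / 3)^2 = -16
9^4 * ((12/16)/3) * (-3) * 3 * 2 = -59049/2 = -29524.50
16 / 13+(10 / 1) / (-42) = 271 / 273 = 0.99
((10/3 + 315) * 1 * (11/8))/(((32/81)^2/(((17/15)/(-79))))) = -26037693/647168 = -40.23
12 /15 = 4 /5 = 0.80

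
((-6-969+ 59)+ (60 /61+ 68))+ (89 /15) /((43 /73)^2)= -1404080839 /1691835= -829.92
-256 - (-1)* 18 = -238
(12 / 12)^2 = 1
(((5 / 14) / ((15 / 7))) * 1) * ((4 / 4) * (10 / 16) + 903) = 7229 / 48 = 150.60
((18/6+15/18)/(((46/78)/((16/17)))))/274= 52/2329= 0.02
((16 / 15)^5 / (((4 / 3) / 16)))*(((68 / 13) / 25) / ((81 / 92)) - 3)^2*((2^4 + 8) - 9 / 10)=853918514931564544 / 292361748046875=2920.76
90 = 90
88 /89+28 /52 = 1767 /1157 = 1.53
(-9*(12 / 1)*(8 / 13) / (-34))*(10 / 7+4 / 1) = 16416 / 1547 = 10.61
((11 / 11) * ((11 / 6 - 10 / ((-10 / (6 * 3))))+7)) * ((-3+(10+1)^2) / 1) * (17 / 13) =161483 / 39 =4140.59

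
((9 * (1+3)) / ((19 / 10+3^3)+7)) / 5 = 72 / 359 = 0.20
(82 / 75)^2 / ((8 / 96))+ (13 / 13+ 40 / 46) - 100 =-3613267 / 43125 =-83.79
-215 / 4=-53.75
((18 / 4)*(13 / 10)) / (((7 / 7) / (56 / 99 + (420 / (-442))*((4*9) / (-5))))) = 40516 / 935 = 43.33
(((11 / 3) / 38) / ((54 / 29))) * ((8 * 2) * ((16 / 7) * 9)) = 20416 / 1197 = 17.06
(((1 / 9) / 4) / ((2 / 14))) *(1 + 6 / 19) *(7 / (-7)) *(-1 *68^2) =202300 / 171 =1183.04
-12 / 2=-6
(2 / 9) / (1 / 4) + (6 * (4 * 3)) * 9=5840 / 9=648.89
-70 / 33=-2.12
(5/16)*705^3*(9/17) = 15768118125/272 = 57971022.52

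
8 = 8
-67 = -67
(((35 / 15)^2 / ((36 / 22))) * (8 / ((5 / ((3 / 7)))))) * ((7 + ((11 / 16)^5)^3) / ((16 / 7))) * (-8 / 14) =-207248779697378508397 / 51881467707308113920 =-3.99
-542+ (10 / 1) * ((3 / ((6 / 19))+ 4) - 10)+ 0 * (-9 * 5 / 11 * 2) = -507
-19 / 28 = -0.68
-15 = -15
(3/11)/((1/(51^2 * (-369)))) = -2879307/11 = -261755.18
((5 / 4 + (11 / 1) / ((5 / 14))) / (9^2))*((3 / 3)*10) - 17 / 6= 91 / 81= 1.12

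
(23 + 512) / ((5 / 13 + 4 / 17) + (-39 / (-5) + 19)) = 591175 / 30299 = 19.51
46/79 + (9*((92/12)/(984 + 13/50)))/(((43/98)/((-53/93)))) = 2545767834/5182473391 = 0.49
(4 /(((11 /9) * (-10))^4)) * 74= 242757 /18301250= 0.01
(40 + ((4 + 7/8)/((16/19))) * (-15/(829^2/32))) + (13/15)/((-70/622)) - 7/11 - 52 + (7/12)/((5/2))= -319220284007/15875267100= -20.11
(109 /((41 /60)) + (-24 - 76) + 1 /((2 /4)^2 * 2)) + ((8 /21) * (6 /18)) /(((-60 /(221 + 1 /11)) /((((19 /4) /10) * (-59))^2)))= -3260288606 /10654875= -305.99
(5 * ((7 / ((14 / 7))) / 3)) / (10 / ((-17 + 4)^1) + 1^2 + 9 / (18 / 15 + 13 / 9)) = 54145 / 33732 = 1.61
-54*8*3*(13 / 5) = -16848 / 5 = -3369.60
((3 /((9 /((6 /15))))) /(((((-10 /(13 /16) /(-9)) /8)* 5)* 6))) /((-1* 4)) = -13 /2000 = -0.01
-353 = -353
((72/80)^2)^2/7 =6561/70000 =0.09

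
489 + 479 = 968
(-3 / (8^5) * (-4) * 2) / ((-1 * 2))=-3 / 8192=-0.00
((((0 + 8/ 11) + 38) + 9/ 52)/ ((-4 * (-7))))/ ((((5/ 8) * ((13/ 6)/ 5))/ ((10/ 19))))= 667530/ 247247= 2.70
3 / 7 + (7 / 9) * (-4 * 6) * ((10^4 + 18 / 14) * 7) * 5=-137217631 / 21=-6534172.90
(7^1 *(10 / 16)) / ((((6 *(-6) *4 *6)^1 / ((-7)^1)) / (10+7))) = 4165 / 6912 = 0.60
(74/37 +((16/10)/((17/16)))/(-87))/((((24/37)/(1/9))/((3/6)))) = 271247/1597320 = 0.17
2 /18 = 1 /9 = 0.11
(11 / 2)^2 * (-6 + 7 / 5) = -2783 / 20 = -139.15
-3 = -3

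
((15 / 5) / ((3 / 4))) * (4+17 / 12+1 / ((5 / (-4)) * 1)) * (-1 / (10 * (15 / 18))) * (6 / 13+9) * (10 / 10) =-34071 / 1625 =-20.97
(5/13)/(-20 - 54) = -5/962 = -0.01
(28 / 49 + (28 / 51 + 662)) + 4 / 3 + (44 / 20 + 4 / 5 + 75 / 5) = 81212 / 119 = 682.45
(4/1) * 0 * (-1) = 0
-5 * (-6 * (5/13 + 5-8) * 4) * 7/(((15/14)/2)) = -4100.92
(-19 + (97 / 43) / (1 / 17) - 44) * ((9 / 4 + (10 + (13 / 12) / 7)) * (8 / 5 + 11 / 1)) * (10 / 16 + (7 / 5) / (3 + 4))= -2733687 / 860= -3178.71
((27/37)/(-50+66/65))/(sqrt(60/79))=-0.02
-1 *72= -72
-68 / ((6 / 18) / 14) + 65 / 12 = -34207 / 12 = -2850.58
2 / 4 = 1 / 2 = 0.50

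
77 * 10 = 770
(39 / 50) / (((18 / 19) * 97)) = 247 / 29100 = 0.01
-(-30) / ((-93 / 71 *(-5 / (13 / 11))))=1846 / 341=5.41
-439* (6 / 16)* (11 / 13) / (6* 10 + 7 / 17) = -246279 / 106808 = -2.31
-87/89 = -0.98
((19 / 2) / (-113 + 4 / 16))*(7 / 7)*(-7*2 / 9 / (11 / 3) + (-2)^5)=40660 / 14883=2.73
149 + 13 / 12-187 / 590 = 530173 / 3540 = 149.77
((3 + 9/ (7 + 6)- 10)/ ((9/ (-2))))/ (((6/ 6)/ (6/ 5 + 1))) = 1804/ 585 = 3.08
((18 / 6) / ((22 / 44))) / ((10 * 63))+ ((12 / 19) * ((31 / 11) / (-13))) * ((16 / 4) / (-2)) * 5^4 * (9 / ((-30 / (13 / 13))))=-14644783 / 285285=-51.33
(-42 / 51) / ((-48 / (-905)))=-6335 / 408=-15.53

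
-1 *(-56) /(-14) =-4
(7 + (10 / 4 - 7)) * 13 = 65 / 2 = 32.50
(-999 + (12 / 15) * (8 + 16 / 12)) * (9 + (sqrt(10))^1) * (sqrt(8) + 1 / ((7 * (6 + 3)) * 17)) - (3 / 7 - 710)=-14873 * (1 + 2142 * sqrt(2)) * (sqrt(10) + 9) / 16065 + 4967 / 7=-33410.55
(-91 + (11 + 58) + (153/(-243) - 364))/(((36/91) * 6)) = -949949/5832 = -162.89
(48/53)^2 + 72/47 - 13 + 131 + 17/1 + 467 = 79788382/132023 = 604.35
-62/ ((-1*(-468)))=-31/ 234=-0.13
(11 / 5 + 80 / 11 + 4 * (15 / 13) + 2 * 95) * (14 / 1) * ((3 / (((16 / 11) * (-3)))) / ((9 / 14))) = -2383409 / 780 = -3055.65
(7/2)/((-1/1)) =-7/2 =-3.50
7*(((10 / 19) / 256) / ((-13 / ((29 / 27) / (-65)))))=203 / 11097216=0.00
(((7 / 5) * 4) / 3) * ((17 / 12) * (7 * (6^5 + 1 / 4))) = 5182093 / 36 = 143947.03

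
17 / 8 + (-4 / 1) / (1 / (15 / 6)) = -63 / 8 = -7.88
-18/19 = -0.95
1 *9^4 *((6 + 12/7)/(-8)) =-177147/28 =-6326.68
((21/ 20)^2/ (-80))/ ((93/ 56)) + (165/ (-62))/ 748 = -24993/ 2108000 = -0.01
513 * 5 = 2565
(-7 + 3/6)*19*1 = -247/2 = -123.50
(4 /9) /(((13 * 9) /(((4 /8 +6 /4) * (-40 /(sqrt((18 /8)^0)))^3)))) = -486.23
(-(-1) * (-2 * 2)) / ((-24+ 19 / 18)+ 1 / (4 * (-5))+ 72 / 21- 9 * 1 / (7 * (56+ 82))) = 115920 / 567289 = 0.20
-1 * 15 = -15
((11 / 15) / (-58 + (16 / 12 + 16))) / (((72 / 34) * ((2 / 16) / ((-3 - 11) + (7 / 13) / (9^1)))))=0.95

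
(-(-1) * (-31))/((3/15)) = -155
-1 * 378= -378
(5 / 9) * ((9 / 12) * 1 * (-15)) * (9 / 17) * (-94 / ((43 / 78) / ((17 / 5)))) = 82485 / 43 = 1918.26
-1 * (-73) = 73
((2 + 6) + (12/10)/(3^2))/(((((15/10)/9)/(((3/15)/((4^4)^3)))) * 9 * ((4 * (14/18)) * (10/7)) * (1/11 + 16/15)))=2013/160222412800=0.00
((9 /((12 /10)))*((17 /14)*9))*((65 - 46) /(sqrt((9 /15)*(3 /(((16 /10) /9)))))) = 4845*sqrt(2) /14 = 489.42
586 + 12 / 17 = 9974 / 17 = 586.71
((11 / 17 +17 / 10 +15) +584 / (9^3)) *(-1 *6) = -2249101 / 20655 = -108.89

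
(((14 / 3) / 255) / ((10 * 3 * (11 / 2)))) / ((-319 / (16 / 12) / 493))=-56 / 245025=-0.00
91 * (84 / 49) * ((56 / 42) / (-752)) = -13 / 47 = -0.28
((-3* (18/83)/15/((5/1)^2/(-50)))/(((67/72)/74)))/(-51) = -63936/472685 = -0.14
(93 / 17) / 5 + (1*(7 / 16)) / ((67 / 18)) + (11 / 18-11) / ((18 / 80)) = -165922957 / 3690360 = -44.96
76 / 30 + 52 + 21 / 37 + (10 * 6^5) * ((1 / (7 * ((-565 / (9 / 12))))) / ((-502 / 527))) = 7777354841 / 110190255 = 70.58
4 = 4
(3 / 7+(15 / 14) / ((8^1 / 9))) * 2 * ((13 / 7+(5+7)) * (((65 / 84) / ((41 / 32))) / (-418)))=-384605 / 5878334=-0.07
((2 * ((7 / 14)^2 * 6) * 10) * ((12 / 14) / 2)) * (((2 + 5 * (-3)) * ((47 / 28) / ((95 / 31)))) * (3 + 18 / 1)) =-511407 / 266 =-1922.58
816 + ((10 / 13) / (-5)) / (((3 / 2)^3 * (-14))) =2004920 / 2457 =816.00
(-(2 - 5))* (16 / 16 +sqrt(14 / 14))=6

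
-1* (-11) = 11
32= 32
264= 264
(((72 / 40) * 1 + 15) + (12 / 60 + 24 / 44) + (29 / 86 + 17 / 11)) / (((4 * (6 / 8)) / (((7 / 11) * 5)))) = 643265 / 31218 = 20.61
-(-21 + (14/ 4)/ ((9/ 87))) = -77/ 6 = -12.83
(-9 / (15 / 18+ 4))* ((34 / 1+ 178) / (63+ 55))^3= -64314864 / 5955991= -10.80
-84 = -84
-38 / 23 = -1.65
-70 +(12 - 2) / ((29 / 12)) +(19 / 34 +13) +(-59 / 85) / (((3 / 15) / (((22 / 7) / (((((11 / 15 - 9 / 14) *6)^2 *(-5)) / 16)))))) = 66.14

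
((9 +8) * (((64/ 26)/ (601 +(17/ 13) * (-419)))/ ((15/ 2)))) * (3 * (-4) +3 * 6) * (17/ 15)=18496/ 25875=0.71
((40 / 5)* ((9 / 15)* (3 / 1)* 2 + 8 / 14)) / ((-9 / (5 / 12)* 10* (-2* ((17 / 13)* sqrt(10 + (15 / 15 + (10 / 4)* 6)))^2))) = 949 / 546210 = 0.00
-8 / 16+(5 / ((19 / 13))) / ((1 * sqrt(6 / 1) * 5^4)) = -1 / 2+13 * sqrt(6) / 14250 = -0.50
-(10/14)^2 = -25/49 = -0.51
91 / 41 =2.22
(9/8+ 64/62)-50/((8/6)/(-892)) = 8296135/248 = 33452.16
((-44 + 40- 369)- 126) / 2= -499 / 2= -249.50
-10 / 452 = -5 / 226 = -0.02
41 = 41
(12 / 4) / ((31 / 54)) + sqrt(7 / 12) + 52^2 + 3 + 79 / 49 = sqrt(21) / 6 + 4122320 / 1519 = 2714.60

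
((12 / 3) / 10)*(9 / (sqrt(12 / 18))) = 9*sqrt(6) / 5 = 4.41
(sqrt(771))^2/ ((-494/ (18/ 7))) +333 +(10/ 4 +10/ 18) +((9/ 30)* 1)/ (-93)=800863192/ 2411955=332.04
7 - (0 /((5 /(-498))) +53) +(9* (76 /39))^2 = 44210 /169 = 261.60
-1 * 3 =-3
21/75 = 7/25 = 0.28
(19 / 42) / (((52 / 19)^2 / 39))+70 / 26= 14699 / 2912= 5.05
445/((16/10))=2225/8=278.12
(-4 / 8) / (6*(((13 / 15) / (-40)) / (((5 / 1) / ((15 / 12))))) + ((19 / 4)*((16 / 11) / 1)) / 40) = -2200 / 617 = -3.57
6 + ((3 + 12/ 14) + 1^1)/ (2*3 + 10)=353/ 56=6.30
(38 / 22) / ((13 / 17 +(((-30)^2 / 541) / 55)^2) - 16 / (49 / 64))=-50954884057 / 593907929971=-0.09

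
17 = 17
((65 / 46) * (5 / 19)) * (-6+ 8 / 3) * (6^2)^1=-19500 / 437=-44.62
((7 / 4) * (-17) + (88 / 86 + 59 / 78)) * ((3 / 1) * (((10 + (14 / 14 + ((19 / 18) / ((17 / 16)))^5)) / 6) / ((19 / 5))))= -49542347080278125 / 1124812680482088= -44.04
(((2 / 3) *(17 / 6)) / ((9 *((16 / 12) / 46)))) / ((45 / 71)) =11.42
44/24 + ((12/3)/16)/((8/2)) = 91/48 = 1.90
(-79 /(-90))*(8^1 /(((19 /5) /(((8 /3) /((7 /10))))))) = 25280 /3591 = 7.04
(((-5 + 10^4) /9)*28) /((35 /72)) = 63968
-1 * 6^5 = -7776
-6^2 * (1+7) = -288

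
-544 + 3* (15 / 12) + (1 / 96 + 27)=-49271 / 96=-513.24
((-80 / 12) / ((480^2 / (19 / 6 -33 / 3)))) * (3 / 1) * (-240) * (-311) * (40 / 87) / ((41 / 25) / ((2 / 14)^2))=0.29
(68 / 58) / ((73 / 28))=952 / 2117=0.45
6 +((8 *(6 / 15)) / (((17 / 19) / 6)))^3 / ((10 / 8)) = 24292040646 / 3070625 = 7911.11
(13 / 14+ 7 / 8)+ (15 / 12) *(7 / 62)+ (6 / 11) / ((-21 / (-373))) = 27768 / 2387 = 11.63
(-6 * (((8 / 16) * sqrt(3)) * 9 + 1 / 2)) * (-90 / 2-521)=1698 + 15282 * sqrt(3)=28167.20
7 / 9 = 0.78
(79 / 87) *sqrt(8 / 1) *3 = 158 *sqrt(2) / 29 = 7.71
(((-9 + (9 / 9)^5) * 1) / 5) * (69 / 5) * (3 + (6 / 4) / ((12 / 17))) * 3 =-8487 / 25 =-339.48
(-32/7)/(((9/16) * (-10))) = 256/315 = 0.81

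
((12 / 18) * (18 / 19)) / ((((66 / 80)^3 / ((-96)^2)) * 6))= 131072000 / 75867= 1727.65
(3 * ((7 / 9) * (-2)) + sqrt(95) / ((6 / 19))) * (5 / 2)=-35 / 3 + 95 * sqrt(95) / 12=65.50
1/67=0.01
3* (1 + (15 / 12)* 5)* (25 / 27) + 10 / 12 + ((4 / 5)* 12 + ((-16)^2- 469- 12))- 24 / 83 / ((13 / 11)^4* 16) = -82966546381 / 426701340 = -194.44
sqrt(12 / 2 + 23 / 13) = sqrt(1313) / 13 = 2.79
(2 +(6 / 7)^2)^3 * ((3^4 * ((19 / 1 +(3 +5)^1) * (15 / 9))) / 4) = 2192562270 / 117649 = 18636.47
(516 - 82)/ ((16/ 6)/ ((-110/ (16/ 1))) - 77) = -71610/ 12769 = -5.61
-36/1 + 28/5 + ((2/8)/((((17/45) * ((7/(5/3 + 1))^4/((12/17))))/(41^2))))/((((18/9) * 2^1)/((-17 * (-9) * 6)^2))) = 41828294248/12005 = 3484239.42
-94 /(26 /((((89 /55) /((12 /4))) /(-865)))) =0.00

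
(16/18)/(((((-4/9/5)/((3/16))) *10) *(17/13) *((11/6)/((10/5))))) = -117/748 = -0.16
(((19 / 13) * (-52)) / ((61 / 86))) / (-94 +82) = 1634 / 183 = 8.93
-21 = -21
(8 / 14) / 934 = 2 / 3269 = 0.00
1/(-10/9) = -9/10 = -0.90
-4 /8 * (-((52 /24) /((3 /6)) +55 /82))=1231 /492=2.50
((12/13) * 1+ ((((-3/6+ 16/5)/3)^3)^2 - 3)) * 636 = -3194511453/3250000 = -982.93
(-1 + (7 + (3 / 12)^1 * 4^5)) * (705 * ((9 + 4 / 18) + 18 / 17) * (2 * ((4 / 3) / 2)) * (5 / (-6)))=-968496100 / 459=-2110013.29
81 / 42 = 27 / 14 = 1.93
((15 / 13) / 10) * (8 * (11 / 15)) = 44 / 65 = 0.68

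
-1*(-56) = 56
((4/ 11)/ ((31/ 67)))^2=71824/ 116281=0.62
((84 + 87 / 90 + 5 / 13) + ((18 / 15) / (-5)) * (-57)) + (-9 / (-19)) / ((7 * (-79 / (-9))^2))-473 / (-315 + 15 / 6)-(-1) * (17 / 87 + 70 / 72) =716156270598361 / 7040924572500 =101.71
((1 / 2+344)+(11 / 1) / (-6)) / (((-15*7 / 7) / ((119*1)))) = -122332 / 45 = -2718.49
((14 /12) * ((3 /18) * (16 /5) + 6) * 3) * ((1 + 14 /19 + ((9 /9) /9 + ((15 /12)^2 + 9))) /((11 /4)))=2329313 /22572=103.19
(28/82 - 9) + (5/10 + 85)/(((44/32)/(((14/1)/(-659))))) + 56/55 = -13316991/1486045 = -8.96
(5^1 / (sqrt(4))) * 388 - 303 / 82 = 79237 / 82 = 966.30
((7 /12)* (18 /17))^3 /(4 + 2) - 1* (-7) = 553343 /78608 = 7.04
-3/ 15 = -1/ 5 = -0.20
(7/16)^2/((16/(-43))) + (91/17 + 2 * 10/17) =418837/69632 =6.02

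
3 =3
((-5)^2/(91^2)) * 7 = 25/1183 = 0.02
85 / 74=1.15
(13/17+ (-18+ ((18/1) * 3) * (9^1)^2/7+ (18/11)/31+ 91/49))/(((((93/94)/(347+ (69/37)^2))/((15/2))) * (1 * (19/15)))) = 1278499.60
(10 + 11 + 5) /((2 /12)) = 156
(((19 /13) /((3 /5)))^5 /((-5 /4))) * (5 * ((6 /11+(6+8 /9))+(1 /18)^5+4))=-141462437548515625 /36064083688776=-3922.53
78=78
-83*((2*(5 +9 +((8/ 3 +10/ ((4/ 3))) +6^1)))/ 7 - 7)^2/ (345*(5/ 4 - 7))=383792/ 3499335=0.11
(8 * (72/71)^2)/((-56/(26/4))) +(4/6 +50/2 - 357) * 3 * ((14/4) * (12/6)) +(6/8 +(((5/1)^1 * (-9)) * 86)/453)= -148484723677/21313348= -6966.75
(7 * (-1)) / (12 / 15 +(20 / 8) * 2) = -35 / 29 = -1.21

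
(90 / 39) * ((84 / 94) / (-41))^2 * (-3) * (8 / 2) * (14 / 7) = -1270080 / 48273277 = -0.03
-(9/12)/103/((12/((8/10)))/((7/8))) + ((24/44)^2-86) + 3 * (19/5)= -29633187/398816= -74.30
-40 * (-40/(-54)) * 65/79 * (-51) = 884000/711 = 1243.32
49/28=7/4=1.75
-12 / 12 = -1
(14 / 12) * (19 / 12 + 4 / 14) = 157 / 72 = 2.18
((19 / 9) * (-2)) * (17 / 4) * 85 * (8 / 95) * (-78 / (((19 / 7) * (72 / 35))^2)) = 225513925 / 701784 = 321.34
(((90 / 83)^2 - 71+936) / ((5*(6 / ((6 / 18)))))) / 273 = 1193417 / 33852546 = 0.04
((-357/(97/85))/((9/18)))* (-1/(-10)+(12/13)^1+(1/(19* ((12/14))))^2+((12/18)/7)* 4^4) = -43419618077/2731326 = -15896.90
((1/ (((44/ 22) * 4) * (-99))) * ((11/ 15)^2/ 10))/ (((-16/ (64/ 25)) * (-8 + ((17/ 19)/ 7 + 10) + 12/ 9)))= 0.00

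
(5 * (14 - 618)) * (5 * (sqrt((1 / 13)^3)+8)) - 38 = -120838 - 15100 * sqrt(13) / 169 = -121160.15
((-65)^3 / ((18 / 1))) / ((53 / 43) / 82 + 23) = -484163875 / 730359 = -662.91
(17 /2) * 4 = 34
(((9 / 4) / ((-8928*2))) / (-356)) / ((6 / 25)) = 25 / 16951296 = 0.00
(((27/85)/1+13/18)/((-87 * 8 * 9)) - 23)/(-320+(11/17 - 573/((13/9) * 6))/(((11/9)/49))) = 31521740393/4035692027160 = 0.01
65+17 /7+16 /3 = 1528 /21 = 72.76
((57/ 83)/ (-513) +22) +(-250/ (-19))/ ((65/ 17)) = 25.44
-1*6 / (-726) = 1 / 121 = 0.01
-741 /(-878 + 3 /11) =8151 /9655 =0.84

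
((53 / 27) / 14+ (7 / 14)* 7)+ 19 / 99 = 7967 / 2079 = 3.83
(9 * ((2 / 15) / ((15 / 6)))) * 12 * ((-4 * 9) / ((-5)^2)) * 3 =-15552 / 625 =-24.88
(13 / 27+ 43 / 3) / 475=16 / 513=0.03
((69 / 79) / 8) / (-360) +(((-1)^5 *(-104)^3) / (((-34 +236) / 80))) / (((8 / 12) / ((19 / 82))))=48626520787957 / 314053440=154835.18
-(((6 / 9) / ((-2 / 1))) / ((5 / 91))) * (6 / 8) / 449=91 / 8980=0.01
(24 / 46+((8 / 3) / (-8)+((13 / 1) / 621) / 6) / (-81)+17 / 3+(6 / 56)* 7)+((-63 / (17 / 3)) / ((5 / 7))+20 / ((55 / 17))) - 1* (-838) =471570798689 / 564377220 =835.56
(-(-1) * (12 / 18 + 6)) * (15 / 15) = 20 / 3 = 6.67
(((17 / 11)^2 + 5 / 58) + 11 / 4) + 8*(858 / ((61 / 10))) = 967904353 / 856196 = 1130.47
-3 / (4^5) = -3 / 1024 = -0.00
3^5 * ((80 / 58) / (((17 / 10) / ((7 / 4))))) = 170100 / 493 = 345.03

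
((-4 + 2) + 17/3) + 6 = 29/3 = 9.67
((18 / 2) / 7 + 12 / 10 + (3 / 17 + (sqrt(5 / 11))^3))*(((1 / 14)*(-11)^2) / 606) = 5*sqrt(55) / 8484 + 15972 / 420665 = 0.04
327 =327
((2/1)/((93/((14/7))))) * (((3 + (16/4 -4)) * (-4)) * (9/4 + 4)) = -100/31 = -3.23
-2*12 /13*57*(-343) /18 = 26068 /13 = 2005.23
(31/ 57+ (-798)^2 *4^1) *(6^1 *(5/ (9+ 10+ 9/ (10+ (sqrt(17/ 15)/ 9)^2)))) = 8832715351405/ 2300026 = 3840267.61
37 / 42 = 0.88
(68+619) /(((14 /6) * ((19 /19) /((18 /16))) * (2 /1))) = 18549 /112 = 165.62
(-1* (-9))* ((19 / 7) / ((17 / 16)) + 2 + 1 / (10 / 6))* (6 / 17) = 165618 / 10115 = 16.37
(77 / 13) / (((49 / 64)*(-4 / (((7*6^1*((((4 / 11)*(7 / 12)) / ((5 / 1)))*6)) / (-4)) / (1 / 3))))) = 1008 / 65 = 15.51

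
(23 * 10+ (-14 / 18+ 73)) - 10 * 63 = -2950 / 9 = -327.78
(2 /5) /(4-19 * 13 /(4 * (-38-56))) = 752 /8755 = 0.09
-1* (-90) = 90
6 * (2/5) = 12/5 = 2.40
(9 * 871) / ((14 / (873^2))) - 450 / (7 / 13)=853473933 / 2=426736966.50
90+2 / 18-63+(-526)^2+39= 2490679 / 9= 276742.11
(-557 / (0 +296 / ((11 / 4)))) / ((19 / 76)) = -6127 / 296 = -20.70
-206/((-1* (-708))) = -103/354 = -0.29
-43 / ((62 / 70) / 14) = -21070 / 31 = -679.68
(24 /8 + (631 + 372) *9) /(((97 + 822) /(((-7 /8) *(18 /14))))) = -40635 /3676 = -11.05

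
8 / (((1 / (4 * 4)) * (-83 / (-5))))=640 / 83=7.71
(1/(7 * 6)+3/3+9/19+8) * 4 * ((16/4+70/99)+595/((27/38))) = 344648824/10773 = 31991.91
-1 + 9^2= 80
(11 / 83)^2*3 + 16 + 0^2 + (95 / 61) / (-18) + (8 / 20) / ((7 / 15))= 890775229 / 52948854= 16.82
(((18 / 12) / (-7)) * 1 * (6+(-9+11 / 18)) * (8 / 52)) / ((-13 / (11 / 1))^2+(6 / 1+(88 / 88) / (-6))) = 5203 / 477659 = 0.01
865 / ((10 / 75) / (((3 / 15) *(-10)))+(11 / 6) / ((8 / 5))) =207600 / 259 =801.54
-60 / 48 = -5 / 4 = -1.25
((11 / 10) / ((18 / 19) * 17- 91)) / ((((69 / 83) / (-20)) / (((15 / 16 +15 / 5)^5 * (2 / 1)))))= 5738598903807 / 8579710976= 668.86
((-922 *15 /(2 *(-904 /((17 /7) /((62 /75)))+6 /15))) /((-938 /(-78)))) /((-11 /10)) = -1719241875 /1010715167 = -1.70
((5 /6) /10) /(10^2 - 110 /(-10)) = 1 /1332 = 0.00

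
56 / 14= 4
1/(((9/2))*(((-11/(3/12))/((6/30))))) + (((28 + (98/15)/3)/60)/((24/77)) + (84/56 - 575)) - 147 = -256211447/356400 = -718.89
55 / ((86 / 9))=495 / 86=5.76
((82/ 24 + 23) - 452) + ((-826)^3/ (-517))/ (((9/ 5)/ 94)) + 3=22542231697/ 396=56924827.52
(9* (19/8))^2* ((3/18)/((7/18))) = 87723/448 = 195.81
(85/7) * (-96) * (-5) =40800/7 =5828.57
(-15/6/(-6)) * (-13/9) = -65/108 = -0.60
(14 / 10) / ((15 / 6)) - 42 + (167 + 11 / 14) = 44221 / 350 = 126.35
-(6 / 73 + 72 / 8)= -663 / 73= -9.08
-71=-71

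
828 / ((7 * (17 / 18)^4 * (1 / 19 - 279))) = -412870608 / 774657275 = -0.53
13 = 13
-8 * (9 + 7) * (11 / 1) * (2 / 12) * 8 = -5632 / 3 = -1877.33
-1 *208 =-208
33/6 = 11/2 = 5.50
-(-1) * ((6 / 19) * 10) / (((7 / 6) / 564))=203040 / 133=1526.62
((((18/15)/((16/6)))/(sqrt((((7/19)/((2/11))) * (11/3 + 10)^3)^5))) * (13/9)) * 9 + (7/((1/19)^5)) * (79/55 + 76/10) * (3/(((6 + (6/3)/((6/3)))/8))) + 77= 92372319 * sqrt(359898)/18226909348131487465 + 29534913107/55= 536998420.13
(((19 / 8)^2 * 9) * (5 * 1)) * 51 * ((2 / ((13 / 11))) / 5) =1822689 / 416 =4381.46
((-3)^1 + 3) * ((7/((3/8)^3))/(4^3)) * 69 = 0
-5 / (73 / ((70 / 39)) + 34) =-350 / 5227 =-0.07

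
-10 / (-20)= 1 / 2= 0.50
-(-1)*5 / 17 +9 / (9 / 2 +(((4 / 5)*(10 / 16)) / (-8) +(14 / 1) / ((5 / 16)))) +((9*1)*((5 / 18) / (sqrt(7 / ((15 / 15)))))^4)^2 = 0.48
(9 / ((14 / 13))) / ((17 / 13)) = 6.39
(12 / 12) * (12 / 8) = 3 / 2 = 1.50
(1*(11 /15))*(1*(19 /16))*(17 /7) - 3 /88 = 38453 /18480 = 2.08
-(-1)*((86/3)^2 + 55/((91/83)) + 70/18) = 239102/273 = 875.83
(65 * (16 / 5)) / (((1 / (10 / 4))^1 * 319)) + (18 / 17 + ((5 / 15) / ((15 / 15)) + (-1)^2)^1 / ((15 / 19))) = 1068338 / 244035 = 4.38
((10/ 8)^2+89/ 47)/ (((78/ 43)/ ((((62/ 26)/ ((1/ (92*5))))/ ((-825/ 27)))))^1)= -239048223/ 3494920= -68.40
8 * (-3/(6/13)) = -52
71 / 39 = 1.82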